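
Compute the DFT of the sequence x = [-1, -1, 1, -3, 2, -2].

X[k] = Σ(n=0 to 5) x[n] · ω_6^(nk)
where ω_6 = e^(-2πi/6)

Computing each X[k]:
X[0] = -4
X[1] = -1
X[2] = -4.0000-1.7321i
X[3] = 8
X[4] = -4.0000+1.7321i
X[5] = -1

X = [-4, -1, -4.0000-1.7321i, 8, -4.0000+1.7321i, -1]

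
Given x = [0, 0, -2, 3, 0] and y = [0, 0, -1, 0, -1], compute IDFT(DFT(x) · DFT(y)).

(x ⊛ y)[n] = Σ(m=0 to 4) x[m] · y[(n-m) mod 5]

Computing each output sample:
(x ⊛ y)[0] = -3
(x ⊛ y)[1] = 2
(x ⊛ y)[2] = -3
(x ⊛ y)[3] = 0
(x ⊛ y)[4] = 2

x ⊛ y = [-3, 2, -3, 0, 2]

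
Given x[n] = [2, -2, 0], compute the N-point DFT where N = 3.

X[k] = Σ(n=0 to 2) x[n] · ω_3^(nk)
where ω_3 = e^(-2πi/3)

Computing each X[k]:
X[0] = 0
X[1] = 3.0000+1.7321i
X[2] = 3.0000-1.7321i

X = [0, 3.0000+1.7321i, 3.0000-1.7321i]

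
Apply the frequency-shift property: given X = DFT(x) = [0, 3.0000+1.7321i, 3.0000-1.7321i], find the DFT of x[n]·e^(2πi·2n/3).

Modulation property: DFT(ω_3^(-2n)·x[n]) = X[(k-2) mod 3], so circularly shift X by 2 positions.

X[k-2] = [3.0000+1.7321i, 3.0000-1.7321i, 0]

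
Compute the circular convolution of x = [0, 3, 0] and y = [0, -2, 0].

(x ⊛ y)[n] = Σ(m=0 to 2) x[m] · y[(n-m) mod 3]

Computing each output sample:
(x ⊛ y)[0] = 0
(x ⊛ y)[1] = 0
(x ⊛ y)[2] = -6

x ⊛ y = [0, 0, -6]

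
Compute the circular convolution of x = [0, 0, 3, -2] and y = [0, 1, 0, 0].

(x ⊛ y)[n] = Σ(m=0 to 3) x[m] · y[(n-m) mod 4]

Computing each output sample:
(x ⊛ y)[0] = -2
(x ⊛ y)[1] = 0
(x ⊛ y)[2] = 0
(x ⊛ y)[3] = 3

x ⊛ y = [-2, 0, 0, 3]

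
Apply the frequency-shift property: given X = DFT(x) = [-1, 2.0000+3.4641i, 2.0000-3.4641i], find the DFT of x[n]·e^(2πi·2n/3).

Modulation property: DFT(ω_3^(-2n)·x[n]) = X[(k-2) mod 3], so circularly shift X by 2 positions.

X[k-2] = [2.0000+3.4641i, 2.0000-3.4641i, -1]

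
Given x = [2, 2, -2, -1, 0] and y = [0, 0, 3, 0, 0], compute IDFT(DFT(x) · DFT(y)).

(x ⊛ y)[n] = Σ(m=0 to 4) x[m] · y[(n-m) mod 5]

Computing each output sample:
(x ⊛ y)[0] = -3
(x ⊛ y)[1] = 0
(x ⊛ y)[2] = 6
(x ⊛ y)[3] = 6
(x ⊛ y)[4] = -6

x ⊛ y = [-3, 0, 6, 6, -6]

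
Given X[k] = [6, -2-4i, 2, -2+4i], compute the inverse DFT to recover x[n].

x[n] = (1/4) Σ(k=0 to 3) X[k] · e^(2πikn/4)

Computing each x[n]:
x[0] = 1
x[1] = 3
x[2] = 3
x[3] = -1

x = [1, 3, 3, -1]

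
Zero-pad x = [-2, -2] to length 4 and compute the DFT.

Original 2-point DFT: [-4, 0]
Zero-padded 4-point DFT provides frequency interpolation.

DFT_4([x, 0, ...]) = [-4, -2+2i, 0, -2-2i]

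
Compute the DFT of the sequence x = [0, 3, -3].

X[k] = Σ(n=0 to 2) x[n] · ω_3^(nk)
where ω_3 = e^(-2πi/3)

Computing each X[k]:
X[0] = 0
X[1] = -5.1962i
X[2] = 5.1962i

X = [0, -5.1962i, 5.1962i]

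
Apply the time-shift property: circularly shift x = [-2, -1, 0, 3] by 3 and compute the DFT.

Time shift by 3: X_shifted[k] = ω_4^(3k) · X[k]
Shifted x = [-1, 0, 3, -2]

DFT(x[n-3]) = [0, -4-2i, 4, -4+2i]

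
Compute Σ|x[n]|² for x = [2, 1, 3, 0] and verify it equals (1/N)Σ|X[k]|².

Time domain:
Σ|x[n]|² = |2|² + |1|² + |3|² + |0|² = 14.0000

Frequency domain:
(1/4)Σ|X[k]|² = (1/4)(|6|² + |-1-1i|² + |4|² + |-1+1i|²) = (1/4)·56.0000 = 14.0000

Both sides agree, confirming Parseval's theorem.

Σ|x[n]|² = (1/N)Σ|X[k]|² = 14.0000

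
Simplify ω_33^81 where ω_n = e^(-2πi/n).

Since ω_33^33 = 1, powers reduce modulo 33.
81 mod 33 = 15
So ω_33^81 = ω_33^15 = e^(-2πi·15/33)

ω_33^81 = ω_33^15 = -0.9595-0.2817i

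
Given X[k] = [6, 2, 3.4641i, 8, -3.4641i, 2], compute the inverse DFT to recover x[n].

x[n] = (1/6) Σ(k=0 to 5) X[k] · e^(2πikn/6)

Computing each x[n]:
x[0] = 3
x[1] = -1
x[2] = 3
x[3] = -1
x[4] = 1
x[5] = 1

x = [3, -1, 3, -1, 1, 1]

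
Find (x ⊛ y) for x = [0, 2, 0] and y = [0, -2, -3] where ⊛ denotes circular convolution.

(x ⊛ y)[n] = Σ(m=0 to 2) x[m] · y[(n-m) mod 3]

Computing each output sample:
(x ⊛ y)[0] = -6
(x ⊛ y)[1] = 0
(x ⊛ y)[2] = -4

x ⊛ y = [-6, 0, -4]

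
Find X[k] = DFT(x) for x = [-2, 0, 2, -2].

X[k] = Σ(n=0 to 3) x[n] · ω_4^(nk)
where ω_4 = e^(-2πi/4)

Computing each X[k]:
X[0] = -2
X[1] = -4-2i
X[2] = 2
X[3] = -4+2i

X = [-2, -4-2i, 2, -4+2i]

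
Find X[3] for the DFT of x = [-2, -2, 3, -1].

X[3] = Σ(n=0 to 3) x[n] · ω_4^(3n) where ω_4 = e^(-2πi/4)
= (-2)·ω_4^0 + (-2)·ω_4^3 + (3)·ω_4^6 + (-1)·ω_4^9

X[3] = -5-1i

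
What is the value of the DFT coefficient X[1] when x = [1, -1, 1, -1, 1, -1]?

X[1] = Σ(n=0 to 5) x[n] · ω_6^(1n) where ω_6 = e^(-2πi/6)
= (1)·ω_6^0 + (-1)·ω_6^1 + (1)·ω_6^2 + (-1)·ω_6^3 + (1)·ω_6^4 + (-1)·ω_6^5

X[1] = 0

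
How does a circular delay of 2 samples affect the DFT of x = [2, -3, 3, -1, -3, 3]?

Time shift by 2: X_shifted[k] = ω_6^(2k) · X[k]
Shifted x = [-3, 3, 2, -3, 3, -1]

DFT(x[n-2]) = [1, -1.5000-2.5981i, -9.5000-4.3301i, 3, -9.5000+4.3301i, -1.5000+2.5981i]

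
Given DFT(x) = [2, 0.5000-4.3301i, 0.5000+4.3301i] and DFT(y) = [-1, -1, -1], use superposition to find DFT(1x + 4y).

By linearity: DFT(1x + 4y) = 1·DFT(x) + 4·DFT(y)
= 1·[2, 0.5000-4.3301i, 0.5000+4.3301i] + 4·[-1, -1, -1]

Computing element-wise:
Z[0] = 1·(2) + 4·(-1) = -2
Z[1] = 1·(0.5000-4.3301i) + 4·(-1) = -3.5000-4.3301i
Z[2] = 1·(0.5000+4.3301i) + 4·(-1) = -3.5000+4.3301i

DFT(1x + 4y) = 1·X + 4·Y = [-2, -3.5000-4.3301i, -3.5000+4.3301i]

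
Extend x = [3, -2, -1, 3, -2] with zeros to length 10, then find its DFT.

Original 5-point DFT: [1, 0.1459+2.3511i, 6.8541-3.8042i, 6.8541+3.8042i, 0.1459-2.3511i]
Zero-padded 10-point DFT provides frequency interpolation.

DFT_10([x, 0, ...]) = [1, 1.7639+0.4490i, 0.1459+2.3511i, 6.2361+4.9798i, 6.8541-3.8042i, -1, 6.8541+3.8042i, 6.2361-4.9798i, 0.1459-2.3511i, 1.7639-0.4490i]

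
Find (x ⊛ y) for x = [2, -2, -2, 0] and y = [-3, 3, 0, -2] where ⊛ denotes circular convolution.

(x ⊛ y)[n] = Σ(m=0 to 3) x[m] · y[(n-m) mod 4]

Computing each output sample:
(x ⊛ y)[0] = -2
(x ⊛ y)[1] = 16
(x ⊛ y)[2] = 0
(x ⊛ y)[3] = -10

x ⊛ y = [-2, 16, 0, -10]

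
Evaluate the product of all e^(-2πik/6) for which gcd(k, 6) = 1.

The primitive 6th roots of unity are ω_6^k for k coprime to 6: k ∈ {1, 5}
Their product equals the constant term of the cyclotomic polynomial Φ_6(x) up to sign.
For n ≥ 3, the product of all primitive nth roots of unity is 1. (For n=1 it is 1; for n=2 it is -1.)

1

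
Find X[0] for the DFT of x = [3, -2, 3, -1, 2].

X[0] = Σ(n=0 to 4) x[n] · ω_5^0 = Σ x[n]
= (3) + (-2) + (3) + (-1) + (2)

X[0] = 5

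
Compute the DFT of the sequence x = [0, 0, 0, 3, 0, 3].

X[k] = Σ(n=0 to 5) x[n] · ω_6^(nk)
where ω_6 = e^(-2πi/6)

Computing each X[k]:
X[0] = 6
X[1] = -1.5000+2.5981i
X[2] = 1.5000+2.5981i
X[3] = -6
X[4] = 1.5000-2.5981i
X[5] = -1.5000-2.5981i

X = [6, -1.5000+2.5981i, 1.5000+2.5981i, -6, 1.5000-2.5981i, -1.5000-2.5981i]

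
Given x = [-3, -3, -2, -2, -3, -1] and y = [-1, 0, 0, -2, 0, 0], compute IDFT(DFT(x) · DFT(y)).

(x ⊛ y)[n] = Σ(m=0 to 5) x[m] · y[(n-m) mod 6]

Computing each output sample:
(x ⊛ y)[0] = 7
(x ⊛ y)[1] = 9
(x ⊛ y)[2] = 4
(x ⊛ y)[3] = 8
(x ⊛ y)[4] = 9
(x ⊛ y)[5] = 5

x ⊛ y = [7, 9, 4, 8, 9, 5]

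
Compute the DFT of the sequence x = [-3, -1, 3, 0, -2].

X[k] = Σ(n=0 to 4) x[n] · ω_5^(nk)
where ω_5 = e^(-2πi/5)

Computing each X[k]:
X[0] = -3
X[1] = -6.3541-2.7144i
X[2] = 0.3541+2.2654i
X[3] = 0.3541-2.2654i
X[4] = -6.3541+2.7144i

X = [-3, -6.3541-2.7144i, 0.3541+2.2654i, 0.3541-2.2654i, -6.3541+2.7144i]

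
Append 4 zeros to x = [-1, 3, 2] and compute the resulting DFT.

Original 3-point DFT: [4, -3.5000-0.8660i, -3.5000+0.8660i]
Zero-padded 7-point DFT provides frequency interpolation.

DFT_7([x, 0, ...]) = [4, 0.4254-4.2954i, -3.4695-2.0570i, -2.4559+0.2620i, -2.4559-0.2620i, -3.4695+2.0570i, 0.4254+4.2954i]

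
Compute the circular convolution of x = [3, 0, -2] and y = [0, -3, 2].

(x ⊛ y)[n] = Σ(m=0 to 2) x[m] · y[(n-m) mod 3]

Computing each output sample:
(x ⊛ y)[0] = 6
(x ⊛ y)[1] = -13
(x ⊛ y)[2] = 6

x ⊛ y = [6, -13, 6]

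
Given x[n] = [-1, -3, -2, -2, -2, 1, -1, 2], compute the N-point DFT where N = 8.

X[k] = Σ(n=0 to 7) x[n] · ω_8^(nk)
where ω_8 = e^(-2πi/8)

Computing each X[k]:
X[0] = -8
X[1] = 1.0000+6.6569i
X[2] = 2i
X[3] = 1.0000+4.6569i
X[4] = -4
X[5] = 1.0000-4.6569i
X[6] = -2i
X[7] = 1.0000-6.6569i

X = [-8, 1.0000+6.6569i, 2i, 1.0000+4.6569i, -4, 1.0000-4.6569i, -2i, 1.0000-6.6569i]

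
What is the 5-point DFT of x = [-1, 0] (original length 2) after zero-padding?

Original 2-point DFT: [-1, -1]
Zero-padded 5-point DFT provides frequency interpolation.

DFT_5([x, 0, ...]) = [-1, -1, -1, -1, -1]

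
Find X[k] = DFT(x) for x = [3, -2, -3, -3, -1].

X[k] = Σ(n=0 to 4) x[n] · ω_5^(nk)
where ω_5 = e^(-2πi/5)

Computing each X[k]:
X[0] = -6
X[1] = 6.9271+0.9511i
X[2] = 3.5729+0.5878i
X[3] = 3.5729-0.5878i
X[4] = 6.9271-0.9511i

X = [-6, 6.9271+0.9511i, 3.5729+0.5878i, 3.5729-0.5878i, 6.9271-0.9511i]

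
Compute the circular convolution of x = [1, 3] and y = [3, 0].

(x ⊛ y)[n] = Σ(m=0 to 1) x[m] · y[(n-m) mod 2]

Computing each output sample:
(x ⊛ y)[0] = 3
(x ⊛ y)[1] = 9

x ⊛ y = [3, 9]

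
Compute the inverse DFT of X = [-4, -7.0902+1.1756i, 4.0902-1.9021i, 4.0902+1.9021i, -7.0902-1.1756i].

x[n] = (1/5) Σ(k=0 to 4) X[k] · e^(2πikn/5)

Computing each x[n]:
x[0] = -2
x[1] = -3
x[2] = 1
x[3] = 3
x[4] = -3

x = [-2, -3, 1, 3, -3]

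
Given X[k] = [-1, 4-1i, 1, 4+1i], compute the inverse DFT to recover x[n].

x[n] = (1/4) Σ(k=0 to 3) X[k] · e^(2πikn/4)

Computing each x[n]:
x[0] = 2
x[1] = 0
x[2] = -2
x[3] = -1

x = [2, 0, -2, -1]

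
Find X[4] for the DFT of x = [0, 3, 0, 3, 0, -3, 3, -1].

X[4] = Σ(n=0 to 7) x[n] · ω_8^(4n) where ω_8 = e^(-2πi/8)
= (0)·ω_8^0 + (3)·ω_8^4 + (0)·ω_8^8 + (3)·ω_8^12 + (0)·ω_8^16 + (-3)·ω_8^20 + (3)·ω_8^24 + (-1)·ω_8^28

X[4] = 1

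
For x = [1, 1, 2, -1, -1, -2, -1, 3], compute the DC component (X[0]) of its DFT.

X[0] = Σ(n=0 to 7) x[n] · ω_8^0 = Σ x[n]
= (1) + (1) + (2) + (-1) + (-1) + (-2) + (-1) + (3)

X[0] = 2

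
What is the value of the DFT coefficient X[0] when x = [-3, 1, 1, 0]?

X[0] = Σ(n=0 to 3) x[n] · ω_4^0 = Σ x[n]
= (-3) + (1) + (1) + (0)

X[0] = -1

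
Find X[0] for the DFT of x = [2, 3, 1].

X[0] = Σ(n=0 to 2) x[n] · ω_3^0 = Σ x[n]
= (2) + (3) + (1)

X[0] = 6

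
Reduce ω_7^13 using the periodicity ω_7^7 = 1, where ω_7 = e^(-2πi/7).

Since ω_7^7 = 1, powers reduce modulo 7.
13 mod 7 = 6
So ω_7^13 = ω_7^6 = e^(-2πi·6/7)

ω_7^13 = ω_7^6 = 0.6235+0.7818i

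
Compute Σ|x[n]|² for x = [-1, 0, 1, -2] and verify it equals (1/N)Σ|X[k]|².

Time domain:
Σ|x[n]|² = |-1|² + |0|² + |1|² + |-2|² = 6.0000

Frequency domain:
(1/4)Σ|X[k]|² = (1/4)(|-2|² + |-2-2i|² + |2|² + |-2+2i|²) = (1/4)·24.0000 = 6.0000

Both sides agree, confirming Parseval's theorem.

Σ|x[n]|² = (1/N)Σ|X[k]|² = 6.0000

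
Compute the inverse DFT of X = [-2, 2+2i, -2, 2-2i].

x[n] = (1/4) Σ(k=0 to 3) X[k] · e^(2πikn/4)

Computing each x[n]:
x[0] = 0
x[1] = -1
x[2] = -2
x[3] = 1

x = [0, -1, -2, 1]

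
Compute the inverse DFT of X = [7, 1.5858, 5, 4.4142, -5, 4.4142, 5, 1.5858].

x[n] = (1/8) Σ(k=0 to 7) X[k] · e^(2πikn/8)

Computing each x[n]:
x[0] = 3
x[1] = 1
x[2] = -1
x[3] = 2
x[4] = 0
x[5] = 2
x[6] = -1
x[7] = 1

x = [3, 1, -1, 2, 0, 2, -1, 1]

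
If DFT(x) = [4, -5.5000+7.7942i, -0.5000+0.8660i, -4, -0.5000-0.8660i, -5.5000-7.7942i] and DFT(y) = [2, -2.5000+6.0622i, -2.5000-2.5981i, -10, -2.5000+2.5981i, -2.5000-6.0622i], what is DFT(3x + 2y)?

By linearity: DFT(3x + 2y) = 3·DFT(x) + 2·DFT(y)
= 3·[4, -5.5000+7.7942i, -0.5000+0.8660i, -4, -0.5000-0.8660i, -5.5000-7.7942i] + 2·[2, -2.5000+6.0622i, -2.5000-2.5981i, -10, -2.5000+2.5981i, -2.5000-6.0622i]

Computing element-wise:
Z[0] = 3·(4) + 2·(2) = 16
Z[1] = 3·(-5.5000+7.7942i) + 2·(-2.5000+6.0622i) = -21.5000+35.5070i
Z[2] = 3·(-0.5000+0.8660i) + 2·(-2.5000-2.5981i) = -6.5000-2.5982i
Z[3] = 3·(-4) + 2·(-10) = -32
Z[4] = 3·(-0.5000-0.8660i) + 2·(-2.5000+2.5981i) = -6.5000+2.5982i
Z[5] = 3·(-5.5000-7.7942i) + 2·(-2.5000-6.0622i) = -21.5000-35.5070i

DFT(3x + 2y) = 3·X + 2·Y = [16, -21.5000+35.5070i, -6.5000-2.5982i, -32, -6.5000+2.5982i, -21.5000-35.5070i]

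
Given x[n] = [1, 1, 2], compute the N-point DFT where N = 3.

X[k] = Σ(n=0 to 2) x[n] · ω_3^(nk)
where ω_3 = e^(-2πi/3)

Computing each X[k]:
X[0] = 4
X[1] = -0.5000+0.8660i
X[2] = -0.5000-0.8660i

X = [4, -0.5000+0.8660i, -0.5000-0.8660i]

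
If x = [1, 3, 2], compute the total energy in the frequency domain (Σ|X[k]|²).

Parseval: Σ|x[n]|² = (1/N)Σ|X[k]|², so Σ|X[k]|² = N·Σ|x[n]|² = 3·14.0000

Σ|X[k]|² = N·Σ|x[n]|² = 3·14.0000 = 42.0000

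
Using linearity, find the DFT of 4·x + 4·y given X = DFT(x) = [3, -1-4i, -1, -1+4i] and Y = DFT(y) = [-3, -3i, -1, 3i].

By linearity: DFT(4x + 4y) = 4·DFT(x) + 4·DFT(y)
= 4·[3, -1-4i, -1, -1+4i] + 4·[-3, -3i, -1, 3i]

Computing element-wise:
Z[0] = 4·(3) + 4·(-3) = 0
Z[1] = 4·(-1-4i) + 4·(-3i) = -4-28i
Z[2] = 4·(-1) + 4·(-1) = -8
Z[3] = 4·(-1+4i) + 4·(3i) = -4+28i

DFT(4x + 4y) = 4·X + 4·Y = [0, -4-28i, -8, -4+28i]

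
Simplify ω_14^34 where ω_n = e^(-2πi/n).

Since ω_14^14 = 1, powers reduce modulo 14.
34 mod 14 = 6
So ω_14^34 = ω_14^6 = e^(-2πi·6/14)

ω_14^34 = ω_14^6 = -0.9010-0.4339i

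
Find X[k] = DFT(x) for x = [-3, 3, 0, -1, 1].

X[k] = Σ(n=0 to 4) x[n] · ω_5^(nk)
where ω_5 = e^(-2πi/5)

Computing each X[k]:
X[0] = 0
X[1] = -0.9549-2.4899i
X[2] = -6.5451-0.2245i
X[3] = -6.5451+0.2245i
X[4] = -0.9549+2.4899i

X = [0, -0.9549-2.4899i, -6.5451-0.2245i, -6.5451+0.2245i, -0.9549+2.4899i]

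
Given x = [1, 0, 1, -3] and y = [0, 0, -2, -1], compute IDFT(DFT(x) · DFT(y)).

(x ⊛ y)[n] = Σ(m=0 to 3) x[m] · y[(n-m) mod 4]

Computing each output sample:
(x ⊛ y)[0] = -2
(x ⊛ y)[1] = 5
(x ⊛ y)[2] = 1
(x ⊛ y)[3] = -1

x ⊛ y = [-2, 5, 1, -1]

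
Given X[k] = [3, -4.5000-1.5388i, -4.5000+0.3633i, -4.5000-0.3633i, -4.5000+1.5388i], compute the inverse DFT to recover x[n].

x[n] = (1/5) Σ(k=0 to 4) X[k] · e^(2πikn/5)

Computing each x[n]:
x[0] = -3
x[1] = 2
x[2] = 2
x[3] = 1
x[4] = 1

x = [-3, 2, 2, 1, 1]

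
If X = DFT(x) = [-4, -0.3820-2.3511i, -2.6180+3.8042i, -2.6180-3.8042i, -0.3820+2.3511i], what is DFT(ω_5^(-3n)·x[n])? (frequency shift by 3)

Modulation property: DFT(ω_5^(-3n)·x[n]) = X[(k-3) mod 5], so circularly shift X by 3 positions.

X[k-3] = [-2.6180+3.8042i, -2.6180-3.8042i, -0.3820+2.3511i, -4, -0.3820-2.3511i]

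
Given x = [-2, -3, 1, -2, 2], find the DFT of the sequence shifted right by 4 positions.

Time shift by 4: X_shifted[k] = ω_5^(4k) · X[k]
Shifted x = [-3, 1, -2, 2, -2]

DFT(x[n-4]) = [-4, -3.3090-0.5020i, -2.1910-5.5676i, -2.1910+5.5676i, -3.3090+0.5020i]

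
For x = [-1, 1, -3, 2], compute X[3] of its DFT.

X[3] = Σ(n=0 to 3) x[n] · ω_4^(3n) where ω_4 = e^(-2πi/4)
= (-1)·ω_4^0 + (1)·ω_4^3 + (-3)·ω_4^6 + (2)·ω_4^9

X[3] = 2-1i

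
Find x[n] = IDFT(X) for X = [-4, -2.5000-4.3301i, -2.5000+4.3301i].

x[n] = (1/3) Σ(k=0 to 2) X[k] · e^(2πikn/3)

Computing each x[n]:
x[0] = -3
x[1] = 2
x[2] = -3

x = [-3, 2, -3]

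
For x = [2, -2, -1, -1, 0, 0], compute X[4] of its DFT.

X[4] = Σ(n=0 to 5) x[n] · ω_6^(4n) where ω_6 = e^(-2πi/6)
= (2)·ω_6^0 + (-2)·ω_6^4 + (-1)·ω_6^8 + (-1)·ω_6^12 + (0)·ω_6^16 + (0)·ω_6^20

X[4] = 2.5000-0.8660i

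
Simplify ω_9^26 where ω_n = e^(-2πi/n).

Since ω_9^9 = 1, powers reduce modulo 9.
26 mod 9 = 8
So ω_9^26 = ω_9^8 = e^(-2πi·8/9)

ω_9^26 = ω_9^8 = 0.7660+0.6428i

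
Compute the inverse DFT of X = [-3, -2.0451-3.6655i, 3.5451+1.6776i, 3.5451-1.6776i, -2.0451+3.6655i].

x[n] = (1/5) Σ(k=0 to 4) X[k] · e^(2πikn/5)

Computing each x[n]:
x[0] = 0
x[1] = -1
x[2] = 2
x[3] = -1
x[4] = -3

x = [0, -1, 2, -1, -3]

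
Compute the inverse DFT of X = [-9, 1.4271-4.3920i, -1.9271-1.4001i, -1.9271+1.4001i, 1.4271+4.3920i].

x[n] = (1/5) Σ(k=0 to 4) X[k] · e^(2πikn/5)

Computing each x[n]:
x[0] = -2
x[1] = 1
x[2] = -2
x[3] = -3
x[4] = -3

x = [-2, 1, -2, -3, -3]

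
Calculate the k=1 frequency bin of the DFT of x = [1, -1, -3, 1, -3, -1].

X[1] = Σ(n=0 to 5) x[n] · ω_6^(1n) where ω_6 = e^(-2πi/6)
= (1)·ω_6^0 + (-1)·ω_6^1 + (-3)·ω_6^2 + (1)·ω_6^3 + (-3)·ω_6^4 + (-1)·ω_6^5

X[1] = 2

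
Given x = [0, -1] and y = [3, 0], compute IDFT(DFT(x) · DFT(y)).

(x ⊛ y)[n] = Σ(m=0 to 1) x[m] · y[(n-m) mod 2]

Computing each output sample:
(x ⊛ y)[0] = 0
(x ⊛ y)[1] = -3

x ⊛ y = [0, -3]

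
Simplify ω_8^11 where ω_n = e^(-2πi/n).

Since ω_8^8 = 1, powers reduce modulo 8.
11 mod 8 = 3
So ω_8^11 = ω_8^3 = e^(-2πi·3/8)

ω_8^11 = ω_8^3 = -0.7071-0.7071i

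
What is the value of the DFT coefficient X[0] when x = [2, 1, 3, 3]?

X[0] = Σ(n=0 to 3) x[n] · ω_4^0 = Σ x[n]
= (2) + (1) + (3) + (3)

X[0] = 9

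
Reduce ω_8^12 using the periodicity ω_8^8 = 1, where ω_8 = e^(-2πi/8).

Since ω_8^8 = 1, powers reduce modulo 8.
12 mod 8 = 4
So ω_8^12 = ω_8^4 = e^(-2πi·4/8)

ω_8^12 = ω_8^4 = -1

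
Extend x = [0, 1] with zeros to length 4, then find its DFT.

Original 2-point DFT: [1, -1]
Zero-padded 4-point DFT provides frequency interpolation.

DFT_4([x, 0, ...]) = [1, -1i, -1, 1i]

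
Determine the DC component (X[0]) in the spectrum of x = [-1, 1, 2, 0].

X[0] = Σ(n=0 to 3) x[n] · ω_4^0 = Σ x[n]
= (-1) + (1) + (2) + (0)

X[0] = 2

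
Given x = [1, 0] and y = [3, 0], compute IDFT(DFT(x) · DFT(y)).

(x ⊛ y)[n] = Σ(m=0 to 1) x[m] · y[(n-m) mod 2]

Computing each output sample:
(x ⊛ y)[0] = 3
(x ⊛ y)[1] = 0

x ⊛ y = [3, 0]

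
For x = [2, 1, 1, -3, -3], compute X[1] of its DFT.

X[1] = Σ(n=0 to 4) x[n] · ω_5^(1n) where ω_5 = e^(-2πi/5)
= (2)·ω_5^0 + (1)·ω_5^1 + (1)·ω_5^2 + (-3)·ω_5^3 + (-3)·ω_5^4

X[1] = 3.0000-6.1554i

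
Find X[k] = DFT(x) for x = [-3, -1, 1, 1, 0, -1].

X[k] = Σ(n=0 to 5) x[n] · ω_6^(nk)
where ω_6 = e^(-2πi/6)

Computing each X[k]:
X[0] = -3
X[1] = -5.5000-0.8660i
X[2] = -1.5000+0.8660i
X[3] = -1
X[4] = -1.5000-0.8660i
X[5] = -5.5000+0.8660i

X = [-3, -5.5000-0.8660i, -1.5000+0.8660i, -1, -1.5000-0.8660i, -5.5000+0.8660i]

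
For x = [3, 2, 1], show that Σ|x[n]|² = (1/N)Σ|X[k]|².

Time domain:
Σ|x[n]|² = |3|² + |2|² + |1|² = 14.0000

Frequency domain:
(1/3)Σ|X[k]|² = (1/3)(|6|² + |1.5000-0.8660i|² + |1.5000+0.8660i|²) = (1/3)·42.0000 = 14.0000

Both sides agree, confirming Parseval's theorem.

Σ|x[n]|² = (1/N)Σ|X[k]|² = 14.0000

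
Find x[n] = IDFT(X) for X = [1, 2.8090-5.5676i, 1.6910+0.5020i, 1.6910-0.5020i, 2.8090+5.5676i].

x[n] = (1/5) Σ(k=0 to 4) X[k] · e^(2πikn/5)

Computing each x[n]:
x[0] = 2
x[1] = 2
x[2] = 1
x[3] = -2
x[4] = -2

x = [2, 2, 1, -2, -2]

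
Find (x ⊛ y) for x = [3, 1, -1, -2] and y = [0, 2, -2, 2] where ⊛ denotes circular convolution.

(x ⊛ y)[n] = Σ(m=0 to 3) x[m] · y[(n-m) mod 4]

Computing each output sample:
(x ⊛ y)[0] = 0
(x ⊛ y)[1] = 8
(x ⊛ y)[2] = -8
(x ⊛ y)[3] = 2

x ⊛ y = [0, 8, -8, 2]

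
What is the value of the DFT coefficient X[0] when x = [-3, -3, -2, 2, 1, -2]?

X[0] = Σ(n=0 to 5) x[n] · ω_6^0 = Σ x[n]
= (-3) + (-3) + (-2) + (2) + (1) + (-2)

X[0] = -7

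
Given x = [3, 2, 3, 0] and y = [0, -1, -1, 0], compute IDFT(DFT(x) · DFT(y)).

(x ⊛ y)[n] = Σ(m=0 to 3) x[m] · y[(n-m) mod 4]

Computing each output sample:
(x ⊛ y)[0] = -3
(x ⊛ y)[1] = -3
(x ⊛ y)[2] = -5
(x ⊛ y)[3] = -5

x ⊛ y = [-3, -3, -5, -5]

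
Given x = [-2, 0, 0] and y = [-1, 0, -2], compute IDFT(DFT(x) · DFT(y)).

(x ⊛ y)[n] = Σ(m=0 to 2) x[m] · y[(n-m) mod 3]

Computing each output sample:
(x ⊛ y)[0] = 2
(x ⊛ y)[1] = 0
(x ⊛ y)[2] = 4

x ⊛ y = [2, 0, 4]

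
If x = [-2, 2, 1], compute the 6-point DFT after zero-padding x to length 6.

Original 3-point DFT: [1, -3.5000-0.8660i, -3.5000+0.8660i]
Zero-padded 6-point DFT provides frequency interpolation.

DFT_6([x, 0, ...]) = [1, -1.5000-2.5981i, -3.5000-0.8660i, -3, -3.5000+0.8660i, -1.5000+2.5981i]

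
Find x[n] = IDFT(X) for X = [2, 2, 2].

x[n] = (1/3) Σ(k=0 to 2) X[k] · e^(2πikn/3)

Computing each x[n]:
x[0] = 2
x[1] = 0
x[2] = 0

x = [2, 0, 0]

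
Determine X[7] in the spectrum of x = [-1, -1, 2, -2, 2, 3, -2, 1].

X[7] = Σ(n=0 to 7) x[n] · ω_8^(7n) where ω_8 = e^(-2πi/8)
= (-1)·ω_8^0 + (-1)·ω_8^7 + (2)·ω_8^14 + (-2)·ω_8^21 + (2)·ω_8^28 + (3)·ω_8^35 + (-2)·ω_8^42 + (1)·ω_8^49

X[7] = -3.7071-0.9497i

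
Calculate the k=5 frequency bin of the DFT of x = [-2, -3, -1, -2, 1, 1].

X[5] = Σ(n=0 to 5) x[n] · ω_6^(5n) where ω_6 = e^(-2πi/6)
= (-2)·ω_6^0 + (-3)·ω_6^5 + (-1)·ω_6^10 + (-2)·ω_6^15 + (1)·ω_6^20 + (1)·ω_6^25

X[5] = -1.0000-5.1962i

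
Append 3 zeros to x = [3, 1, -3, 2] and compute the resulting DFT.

Original 4-point DFT: [3, 6+1i, -3, 6-1i]
Zero-padded 7-point DFT provides frequency interpolation.

DFT_7([x, 0, ...]) = [3, 2.4891+1.2752i, 6.7274-0.7129i, -0.2165-4.7292i, -0.2165+4.7292i, 6.7274+0.7129i, 2.4891-1.2752i]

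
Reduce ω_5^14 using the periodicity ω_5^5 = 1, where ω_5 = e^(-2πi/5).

Since ω_5^5 = 1, powers reduce modulo 5.
14 mod 5 = 4
So ω_5^14 = ω_5^4 = e^(-2πi·4/5)

ω_5^14 = ω_5^4 = 0.3090+0.9511i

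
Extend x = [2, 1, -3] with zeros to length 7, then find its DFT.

Original 3-point DFT: [0, 3.0000-3.4641i, 3.0000+3.4641i]
Zero-padded 7-point DFT provides frequency interpolation.

DFT_7([x, 0, ...]) = [0, 3.2911+2.1430i, 4.4804-2.2766i, -0.7714-2.7794i, -0.7714+2.7794i, 4.4804+2.2766i, 3.2911-2.1430i]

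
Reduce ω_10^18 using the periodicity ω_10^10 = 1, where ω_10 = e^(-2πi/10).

Since ω_10^10 = 1, powers reduce modulo 10.
18 mod 10 = 8
So ω_10^18 = ω_10^8 = e^(-2πi·8/10)

ω_10^18 = ω_10^8 = 0.3090+0.9511i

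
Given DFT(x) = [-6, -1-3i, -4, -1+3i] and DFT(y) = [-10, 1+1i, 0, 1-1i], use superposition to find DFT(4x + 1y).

By linearity: DFT(4x + 1y) = 4·DFT(x) + 1·DFT(y)
= 4·[-6, -1-3i, -4, -1+3i] + 1·[-10, 1+1i, 0, 1-1i]

Computing element-wise:
Z[0] = 4·(-6) + 1·(-10) = -34
Z[1] = 4·(-1-3i) + 1·(1+1i) = -3-11i
Z[2] = 4·(-4) + 1·(0) = -16
Z[3] = 4·(-1+3i) + 1·(1-1i) = -3+11i

DFT(4x + 1y) = 4·X + 1·Y = [-34, -3-11i, -16, -3+11i]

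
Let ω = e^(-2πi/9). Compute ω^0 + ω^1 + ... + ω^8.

Sum of all nth roots of unity equals 0 for n > 1 (geometric series with r ≠ 1).

0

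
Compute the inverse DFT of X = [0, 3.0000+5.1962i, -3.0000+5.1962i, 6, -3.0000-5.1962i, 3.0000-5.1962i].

x[n] = (1/6) Σ(k=0 to 5) X[k] · e^(2πikn/6)

Computing each x[n]:
x[0] = 1
x[1] = -3
x[2] = 1
x[3] = -3
x[4] = 1
x[5] = 3

x = [1, -3, 1, -3, 1, 3]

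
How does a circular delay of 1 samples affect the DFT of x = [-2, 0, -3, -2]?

Time shift by 1: X_shifted[k] = ω_4^(1k) · X[k]
Shifted x = [-2, -2, 0, -3]

DFT(x[n-1]) = [-7, -2-1i, 3, -2+1i]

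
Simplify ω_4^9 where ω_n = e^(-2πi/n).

Since ω_4^4 = 1, powers reduce modulo 4.
9 mod 4 = 1
So ω_4^9 = ω_4^1 = e^(-2πi·1/4)

ω_4^9 = ω_4^1 = -1i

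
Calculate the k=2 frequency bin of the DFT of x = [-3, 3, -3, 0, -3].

X[2] = Σ(n=0 to 4) x[n] · ω_5^(2n) where ω_5 = e^(-2πi/5)
= (-3)·ω_5^0 + (3)·ω_5^2 + (-3)·ω_5^4 + (0)·ω_5^6 + (-3)·ω_5^8

X[2] = -3.9271-6.3799i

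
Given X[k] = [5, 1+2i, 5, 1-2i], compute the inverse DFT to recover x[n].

x[n] = (1/4) Σ(k=0 to 3) X[k] · e^(2πikn/4)

Computing each x[n]:
x[0] = 3
x[1] = -1
x[2] = 2
x[3] = 1

x = [3, -1, 2, 1]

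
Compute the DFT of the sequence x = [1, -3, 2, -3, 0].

X[k] = Σ(n=0 to 4) x[n] · ω_5^(nk)
where ω_5 = e^(-2πi/5)

Computing each X[k]:
X[0] = -3
X[1] = 0.8820-0.0858i
X[2] = 3.1180+6.5186i
X[3] = 3.1180-6.5186i
X[4] = 0.8820+0.0858i

X = [-3, 0.8820-0.0858i, 3.1180+6.5186i, 3.1180-6.5186i, 0.8820+0.0858i]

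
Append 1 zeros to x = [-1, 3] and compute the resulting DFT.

Original 2-point DFT: [2, -4]
Zero-padded 3-point DFT provides frequency interpolation.

DFT_3([x, 0, ...]) = [2, -2.5000-2.5981i, -2.5000+2.5981i]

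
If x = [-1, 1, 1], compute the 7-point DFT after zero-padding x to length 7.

Original 3-point DFT: [1, -2, -2]
Zero-padded 7-point DFT provides frequency interpolation.

DFT_7([x, 0, ...]) = [1, -0.5990-1.7568i, -2.1235-0.5410i, -1.2775+0.3479i, -1.2775-0.3479i, -2.1235+0.5410i, -0.5990+1.7568i]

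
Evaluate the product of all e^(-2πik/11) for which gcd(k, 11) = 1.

The primitive 11th roots of unity are ω_11^k for k coprime to 11: k ∈ {1, 2, 3, 4, 5, 6, 7, 8, 9, 10}
Their product equals the constant term of the cyclotomic polynomial Φ_11(x) up to sign.
For n ≥ 3, the product of all primitive nth roots of unity is 1. (For n=1 it is 1; for n=2 it is -1.)

1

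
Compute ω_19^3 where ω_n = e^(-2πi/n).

ω_19^3 = e^(-2πi·3/19)
= cos(-2π·3/19) + i·sin(-2π·3/19)
= cos(-6π/19) + i·sin(-6π/19)

ω_19^3 = cos(-6π/19) + i·sin(-6π/19) = 0.5469-0.8372i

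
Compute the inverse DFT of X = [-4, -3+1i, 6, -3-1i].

x[n] = (1/4) Σ(k=0 to 3) X[k] · e^(2πikn/4)

Computing each x[n]:
x[0] = -1
x[1] = -3
x[2] = 2
x[3] = -2

x = [-1, -3, 2, -2]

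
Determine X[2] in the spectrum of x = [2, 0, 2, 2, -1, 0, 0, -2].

X[2] = Σ(n=0 to 7) x[n] · ω_8^(2n) where ω_8 = e^(-2πi/8)
= (2)·ω_8^0 + (0)·ω_8^2 + (2)·ω_8^4 + (2)·ω_8^6 + (-1)·ω_8^8 + (0)·ω_8^10 + (0)·ω_8^12 + (-2)·ω_8^14

X[2] = -1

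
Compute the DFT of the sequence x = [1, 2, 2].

X[k] = Σ(n=0 to 2) x[n] · ω_3^(nk)
where ω_3 = e^(-2πi/3)

Computing each X[k]:
X[0] = 5
X[1] = -1
X[2] = -1

X = [5, -1, -1]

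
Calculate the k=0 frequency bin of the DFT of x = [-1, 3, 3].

X[0] = Σ(n=0 to 2) x[n] · ω_3^0 = Σ x[n]
= (-1) + (3) + (3)

X[0] = 5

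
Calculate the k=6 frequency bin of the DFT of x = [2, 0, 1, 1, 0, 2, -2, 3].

X[6] = Σ(n=0 to 7) x[n] · ω_8^(6n) where ω_8 = e^(-2πi/8)
= (2)·ω_8^0 + (0)·ω_8^6 + (1)·ω_8^12 + (1)·ω_8^18 + (0)·ω_8^24 + (2)·ω_8^30 + (-2)·ω_8^36 + (3)·ω_8^42

X[6] = 3-2i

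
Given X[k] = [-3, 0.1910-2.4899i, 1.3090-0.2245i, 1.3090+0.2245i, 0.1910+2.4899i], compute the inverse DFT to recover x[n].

x[n] = (1/5) Σ(k=0 to 4) X[k] · e^(2πikn/5)

Computing each x[n]:
x[0] = 0
x[1] = 0
x[2] = 0
x[3] = -1
x[4] = -2

x = [0, 0, 0, -1, -2]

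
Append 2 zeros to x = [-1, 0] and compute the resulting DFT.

Original 2-point DFT: [-1, -1]
Zero-padded 4-point DFT provides frequency interpolation.

DFT_4([x, 0, ...]) = [-1, -1, -1, -1]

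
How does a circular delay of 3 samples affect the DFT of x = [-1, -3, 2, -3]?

Time shift by 3: X_shifted[k] = ω_4^(3k) · X[k]
Shifted x = [-3, 2, -3, -1]

DFT(x[n-3]) = [-5, -3i, -7, 3i]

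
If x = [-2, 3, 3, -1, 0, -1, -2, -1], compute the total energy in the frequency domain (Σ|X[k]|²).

Parseval: Σ|x[n]|² = (1/N)Σ|X[k]|², so Σ|X[k]|² = N·Σ|x[n]|² = 8·29.0000

Σ|X[k]|² = N·Σ|x[n]|² = 8·29.0000 = 232.0000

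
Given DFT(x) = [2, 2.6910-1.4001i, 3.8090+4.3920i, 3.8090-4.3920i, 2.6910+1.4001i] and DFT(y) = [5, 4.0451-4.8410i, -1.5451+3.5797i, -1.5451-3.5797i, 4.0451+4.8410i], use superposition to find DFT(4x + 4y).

By linearity: DFT(4x + 4y) = 4·DFT(x) + 4·DFT(y)
= 4·[2, 2.6910-1.4001i, 3.8090+4.3920i, 3.8090-4.3920i, 2.6910+1.4001i] + 4·[5, 4.0451-4.8410i, -1.5451+3.5797i, -1.5451-3.5797i, 4.0451+4.8410i]

Computing element-wise:
Z[0] = 4·(2) + 4·(5) = 28
Z[1] = 4·(2.6910-1.4001i) + 4·(4.0451-4.8410i) = 26.9444-24.9644i
Z[2] = 4·(3.8090+4.3920i) + 4·(-1.5451+3.5797i) = 9.0556+31.8868i
Z[3] = 4·(3.8090-4.3920i) + 4·(-1.5451-3.5797i) = 9.0556-31.8868i
Z[4] = 4·(2.6910+1.4001i) + 4·(4.0451+4.8410i) = 26.9444+24.9644i

DFT(4x + 4y) = 4·X + 4·Y = [28, 26.9444-24.9644i, 9.0556+31.8868i, 9.0556-31.8868i, 26.9444+24.9644i]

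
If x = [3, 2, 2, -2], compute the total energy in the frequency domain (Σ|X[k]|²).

Parseval: Σ|x[n]|² = (1/N)Σ|X[k]|², so Σ|X[k]|² = N·Σ|x[n]|² = 4·21.0000

Σ|X[k]|² = N·Σ|x[n]|² = 4·21.0000 = 84.0000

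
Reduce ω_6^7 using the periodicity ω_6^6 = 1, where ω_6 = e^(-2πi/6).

Since ω_6^6 = 1, powers reduce modulo 6.
7 mod 6 = 1
So ω_6^7 = ω_6^1 = e^(-2πi·1/6)

ω_6^7 = ω_6^1 = 0.5000-0.8660i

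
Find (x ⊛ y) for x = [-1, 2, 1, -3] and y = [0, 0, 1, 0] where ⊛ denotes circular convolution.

(x ⊛ y)[n] = Σ(m=0 to 3) x[m] · y[(n-m) mod 4]

Computing each output sample:
(x ⊛ y)[0] = 1
(x ⊛ y)[1] = -3
(x ⊛ y)[2] = -1
(x ⊛ y)[3] = 2

x ⊛ y = [1, -3, -1, 2]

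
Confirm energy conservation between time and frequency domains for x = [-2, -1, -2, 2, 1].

Time domain:
Σ|x[n]|² = |-2|² + |-1|² + |-2|² + |2|² + |1|² = 14.0000

Frequency domain:
(1/5)Σ|X[k]|² = (1/5)(|-2|² + |-2.0000+4.2533i|² + |-2.0000-2.6287i|² + |-2.0000+2.6287i|² + |-2.0000-4.2533i|²) = (1/5)·70.0000 = 14.0000

Both sides agree, confirming Parseval's theorem.

Σ|x[n]|² = (1/N)Σ|X[k]|² = 14.0000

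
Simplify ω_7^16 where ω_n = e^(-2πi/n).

Since ω_7^7 = 1, powers reduce modulo 7.
16 mod 7 = 2
So ω_7^16 = ω_7^2 = e^(-2πi·2/7)

ω_7^16 = ω_7^2 = -0.2225-0.9749i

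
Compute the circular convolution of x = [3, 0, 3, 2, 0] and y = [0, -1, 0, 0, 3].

(x ⊛ y)[n] = Σ(m=0 to 4) x[m] · y[(n-m) mod 5]

Computing each output sample:
(x ⊛ y)[0] = 0
(x ⊛ y)[1] = 6
(x ⊛ y)[2] = 6
(x ⊛ y)[3] = -3
(x ⊛ y)[4] = 7

x ⊛ y = [0, 6, 6, -3, 7]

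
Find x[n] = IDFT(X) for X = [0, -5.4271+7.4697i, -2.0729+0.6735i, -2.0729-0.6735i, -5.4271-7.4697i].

x[n] = (1/5) Σ(k=0 to 4) X[k] · e^(2πikn/5)

Computing each x[n]:
x[0] = -3
x[1] = -3
x[2] = 0
x[3] = 3
x[4] = 3

x = [-3, -3, 0, 3, 3]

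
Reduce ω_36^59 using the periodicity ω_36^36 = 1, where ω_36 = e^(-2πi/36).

Since ω_36^36 = 1, powers reduce modulo 36.
59 mod 36 = 23
So ω_36^59 = ω_36^23 = e^(-2πi·23/36)

ω_36^59 = ω_36^23 = -0.6428+0.7660i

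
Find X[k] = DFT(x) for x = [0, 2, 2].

X[k] = Σ(n=0 to 2) x[n] · ω_3^(nk)
where ω_3 = e^(-2πi/3)

Computing each X[k]:
X[0] = 4
X[1] = -2
X[2] = -2

X = [4, -2, -2]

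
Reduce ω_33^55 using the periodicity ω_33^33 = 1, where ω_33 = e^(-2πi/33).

Since ω_33^33 = 1, powers reduce modulo 33.
55 mod 33 = 22
So ω_33^55 = ω_33^22 = e^(-2πi·22/33)

ω_33^55 = ω_33^22 = -0.5000+0.8660i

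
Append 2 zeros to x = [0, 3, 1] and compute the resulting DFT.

Original 3-point DFT: [4, -2.0000-1.7321i, -2.0000+1.7321i]
Zero-padded 5-point DFT provides frequency interpolation.

DFT_5([x, 0, ...]) = [4, 0.1180-3.4410i, -2.1180-0.8123i, -2.1180+0.8123i, 0.1180+3.4410i]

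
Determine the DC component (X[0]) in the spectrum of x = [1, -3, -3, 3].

X[0] = Σ(n=0 to 3) x[n] · ω_4^0 = Σ x[n]
= (1) + (-3) + (-3) + (3)

X[0] = -2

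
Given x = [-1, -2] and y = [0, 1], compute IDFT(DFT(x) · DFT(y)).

(x ⊛ y)[n] = Σ(m=0 to 1) x[m] · y[(n-m) mod 2]

Computing each output sample:
(x ⊛ y)[0] = -2
(x ⊛ y)[1] = -1

x ⊛ y = [-2, -1]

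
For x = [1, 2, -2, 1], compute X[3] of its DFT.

X[3] = Σ(n=0 to 3) x[n] · ω_4^(3n) where ω_4 = e^(-2πi/4)
= (1)·ω_4^0 + (2)·ω_4^3 + (-2)·ω_4^6 + (1)·ω_4^9

X[3] = 3+1i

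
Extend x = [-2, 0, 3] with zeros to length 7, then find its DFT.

Original 3-point DFT: [1, -3.5000+2.5981i, -3.5000-2.5981i]
Zero-padded 7-point DFT provides frequency interpolation.

DFT_7([x, 0, ...]) = [1, -2.6676-2.9248i, -4.7029+1.3017i, -0.1295+2.3455i, -0.1295-2.3455i, -4.7029-1.3017i, -2.6676+2.9248i]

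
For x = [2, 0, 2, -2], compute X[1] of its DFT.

X[1] = Σ(n=0 to 3) x[n] · ω_4^(1n) where ω_4 = e^(-2πi/4)
= (2)·ω_4^0 + (0)·ω_4^1 + (2)·ω_4^2 + (-2)·ω_4^3

X[1] = -2i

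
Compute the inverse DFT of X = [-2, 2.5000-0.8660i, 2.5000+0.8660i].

x[n] = (1/3) Σ(k=0 to 2) X[k] · e^(2πikn/3)

Computing each x[n]:
x[0] = 1
x[1] = -1
x[2] = -2

x = [1, -1, -2]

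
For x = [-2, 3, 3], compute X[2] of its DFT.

X[2] = Σ(n=0 to 2) x[n] · ω_3^(2n) where ω_3 = e^(-2πi/3)
= (-2)·ω_3^0 + (3)·ω_3^2 + (3)·ω_3^4

X[2] = -5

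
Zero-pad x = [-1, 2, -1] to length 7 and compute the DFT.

Original 3-point DFT: [0, -1.5000-2.5981i, -1.5000+2.5981i]
Zero-padded 7-point DFT provides frequency interpolation.

DFT_7([x, 0, ...]) = [0, 0.4695-0.5887i, -0.5441-2.3837i, -3.4254-1.6496i, -3.4254+1.6496i, -0.5441+2.3837i, 0.4695+0.5887i]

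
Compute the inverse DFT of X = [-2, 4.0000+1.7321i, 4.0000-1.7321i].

x[n] = (1/3) Σ(k=0 to 2) X[k] · e^(2πikn/3)

Computing each x[n]:
x[0] = 2
x[1] = -3
x[2] = -1

x = [2, -3, -1]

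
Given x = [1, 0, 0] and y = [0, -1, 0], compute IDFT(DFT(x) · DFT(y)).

(x ⊛ y)[n] = Σ(m=0 to 2) x[m] · y[(n-m) mod 3]

Computing each output sample:
(x ⊛ y)[0] = 0
(x ⊛ y)[1] = -1
(x ⊛ y)[2] = 0

x ⊛ y = [0, -1, 0]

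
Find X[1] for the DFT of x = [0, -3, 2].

X[1] = Σ(n=0 to 2) x[n] · ω_3^(1n) where ω_3 = e^(-2πi/3)
= (0)·ω_3^0 + (-3)·ω_3^1 + (2)·ω_3^2

X[1] = 0.5000+4.3301i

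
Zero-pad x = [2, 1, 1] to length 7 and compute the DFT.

Original 3-point DFT: [4, 1, 1]
Zero-padded 7-point DFT provides frequency interpolation.

DFT_7([x, 0, ...]) = [4, 2.4010-1.7568i, 0.8765-0.5410i, 1.7225+0.3479i, 1.7225-0.3479i, 0.8765+0.5410i, 2.4010+1.7568i]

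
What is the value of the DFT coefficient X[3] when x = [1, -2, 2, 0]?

X[3] = Σ(n=0 to 3) x[n] · ω_4^(3n) where ω_4 = e^(-2πi/4)
= (1)·ω_4^0 + (-2)·ω_4^3 + (2)·ω_4^6 + (0)·ω_4^9

X[3] = -1-2i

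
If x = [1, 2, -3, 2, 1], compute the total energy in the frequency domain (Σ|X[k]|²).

Parseval: Σ|x[n]|² = (1/N)Σ|X[k]|², so Σ|X[k]|² = N·Σ|x[n]|² = 5·19.0000

Σ|X[k]|² = N·Σ|x[n]|² = 5·19.0000 = 95.0000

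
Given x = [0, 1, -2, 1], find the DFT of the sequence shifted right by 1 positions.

Time shift by 1: X_shifted[k] = ω_4^(1k) · X[k]
Shifted x = [1, 0, 1, -2]

DFT(x[n-1]) = [0, -2i, 4, 2i]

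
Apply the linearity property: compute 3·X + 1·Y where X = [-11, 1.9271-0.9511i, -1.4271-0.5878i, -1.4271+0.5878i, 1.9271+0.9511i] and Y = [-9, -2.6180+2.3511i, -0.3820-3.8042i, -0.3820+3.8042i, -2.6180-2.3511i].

By linearity: DFT(3x + 1y) = 3·DFT(x) + 1·DFT(y)
= 3·[-11, 1.9271-0.9511i, -1.4271-0.5878i, -1.4271+0.5878i, 1.9271+0.9511i] + 1·[-9, -2.6180+2.3511i, -0.3820-3.8042i, -0.3820+3.8042i, -2.6180-2.3511i]

Computing element-wise:
Z[0] = 3·(-11) + 1·(-9) = -42
Z[1] = 3·(1.9271-0.9511i) + 1·(-2.6180+2.3511i) = 3.1633-0.5022i
Z[2] = 3·(-1.4271-0.5878i) + 1·(-0.3820-3.8042i) = -4.6633-5.5676i
Z[3] = 3·(-1.4271+0.5878i) + 1·(-0.3820+3.8042i) = -4.6633+5.5676i
Z[4] = 3·(1.9271+0.9511i) + 1·(-2.6180-2.3511i) = 3.1633+0.5022i

DFT(3x + 1y) = 3·X + 1·Y = [-42, 3.1633-0.5022i, -4.6633-5.5676i, -4.6633+5.5676i, 3.1633+0.5022i]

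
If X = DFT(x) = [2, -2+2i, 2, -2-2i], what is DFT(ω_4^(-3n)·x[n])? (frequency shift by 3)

Modulation property: DFT(ω_4^(-3n)·x[n]) = X[(k-3) mod 4], so circularly shift X by 3 positions.

X[k-3] = [-2+2i, 2, -2-2i, 2]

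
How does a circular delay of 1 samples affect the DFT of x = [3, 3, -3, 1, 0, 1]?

Time shift by 1: X_shifted[k] = ω_6^(1k) · X[k]
Shifted x = [1, 3, 3, -3, 1, 0]

DFT(x[n-1]) = [5, 3.5000-4.3301i, -5.5000-0.8660i, 5, -5.5000+0.8660i, 3.5000+4.3301i]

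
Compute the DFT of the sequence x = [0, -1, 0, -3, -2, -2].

X[k] = Σ(n=0 to 5) x[n] · ω_6^(nk)
where ω_6 = e^(-2πi/6)

Computing each X[k]:
X[0] = -8
X[1] = 2.5000-2.5981i
X[2] = -0.5000+0.8660i
X[3] = 4
X[4] = -0.5000-0.8660i
X[5] = 2.5000+2.5981i

X = [-8, 2.5000-2.5981i, -0.5000+0.8660i, 4, -0.5000-0.8660i, 2.5000+2.5981i]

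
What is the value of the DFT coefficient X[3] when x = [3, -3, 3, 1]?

X[3] = Σ(n=0 to 3) x[n] · ω_4^(3n) where ω_4 = e^(-2πi/4)
= (3)·ω_4^0 + (-3)·ω_4^3 + (3)·ω_4^6 + (1)·ω_4^9

X[3] = -4i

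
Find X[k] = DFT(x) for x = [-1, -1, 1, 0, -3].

X[k] = Σ(n=0 to 4) x[n] · ω_5^(nk)
where ω_5 = e^(-2πi/5)

Computing each X[k]:
X[0] = -4
X[1] = -3.0451-2.4899i
X[2] = 2.5451-0.2245i
X[3] = 2.5451+0.2245i
X[4] = -3.0451+2.4899i

X = [-4, -3.0451-2.4899i, 2.5451-0.2245i, 2.5451+0.2245i, -3.0451+2.4899i]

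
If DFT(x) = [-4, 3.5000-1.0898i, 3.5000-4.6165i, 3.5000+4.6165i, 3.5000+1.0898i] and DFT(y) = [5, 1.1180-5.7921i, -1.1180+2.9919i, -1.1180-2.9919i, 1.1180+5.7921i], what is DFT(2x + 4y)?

By linearity: DFT(2x + 4y) = 2·DFT(x) + 4·DFT(y)
= 2·[-4, 3.5000-1.0898i, 3.5000-4.6165i, 3.5000+4.6165i, 3.5000+1.0898i] + 4·[5, 1.1180-5.7921i, -1.1180+2.9919i, -1.1180-2.9919i, 1.1180+5.7921i]

Computing element-wise:
Z[0] = 2·(-4) + 4·(5) = 12
Z[1] = 2·(3.5000-1.0898i) + 4·(1.1180-5.7921i) = 11.4720-25.3480i
Z[2] = 2·(3.5000-4.6165i) + 4·(-1.1180+2.9919i) = 2.5280+2.7346i
Z[3] = 2·(3.5000+4.6165i) + 4·(-1.1180-2.9919i) = 2.5280-2.7346i
Z[4] = 2·(3.5000+1.0898i) + 4·(1.1180+5.7921i) = 11.4720+25.3480i

DFT(2x + 4y) = 2·X + 4·Y = [12, 11.4720-25.3480i, 2.5280+2.7346i, 2.5280-2.7346i, 11.4720+25.3480i]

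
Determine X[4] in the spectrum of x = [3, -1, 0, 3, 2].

X[4] = Σ(n=0 to 4) x[n] · ω_5^(4n) where ω_5 = e^(-2πi/5)
= (3)·ω_5^0 + (-1)·ω_5^4 + (0)·ω_5^8 + (3)·ω_5^12 + (2)·ω_5^16

X[4] = 0.8820-4.6165i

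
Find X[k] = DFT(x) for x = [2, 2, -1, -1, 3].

X[k] = Σ(n=0 to 4) x[n] · ω_5^(nk)
where ω_5 = e^(-2πi/5)

Computing each X[k]:
X[0] = 5
X[1] = 5.1631+0.9511i
X[2] = -2.6631+0.5878i
X[3] = -2.6631-0.5878i
X[4] = 5.1631-0.9511i

X = [5, 5.1631+0.9511i, -2.6631+0.5878i, -2.6631-0.5878i, 5.1631-0.9511i]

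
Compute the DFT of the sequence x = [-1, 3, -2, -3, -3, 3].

X[k] = Σ(n=0 to 5) x[n] · ω_6^(nk)
where ω_6 = e^(-2πi/6)

Computing each X[k]:
X[0] = -3
X[1] = 7.5000-0.8660i
X[2] = -4.5000+0.8660i
X[3] = -9
X[4] = -4.5000-0.8660i
X[5] = 7.5000+0.8660i

X = [-3, 7.5000-0.8660i, -4.5000+0.8660i, -9, -4.5000-0.8660i, 7.5000+0.8660i]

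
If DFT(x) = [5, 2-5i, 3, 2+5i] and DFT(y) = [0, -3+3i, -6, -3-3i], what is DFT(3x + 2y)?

By linearity: DFT(3x + 2y) = 3·DFT(x) + 2·DFT(y)
= 3·[5, 2-5i, 3, 2+5i] + 2·[0, -3+3i, -6, -3-3i]

Computing element-wise:
Z[0] = 3·(5) + 2·(0) = 15
Z[1] = 3·(2-5i) + 2·(-3+3i) = -9i
Z[2] = 3·(3) + 2·(-6) = -3
Z[3] = 3·(2+5i) + 2·(-3-3i) = 9i

DFT(3x + 2y) = 3·X + 2·Y = [15, -9i, -3, 9i]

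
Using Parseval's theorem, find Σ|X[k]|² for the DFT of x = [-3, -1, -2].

Parseval: Σ|x[n]|² = (1/N)Σ|X[k]|², so Σ|X[k]|² = N·Σ|x[n]|² = 3·14.0000

Σ|X[k]|² = N·Σ|x[n]|² = 3·14.0000 = 42.0000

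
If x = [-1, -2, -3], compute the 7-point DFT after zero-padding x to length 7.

Original 3-point DFT: [-6, 1.5000-0.8660i, 1.5000+0.8660i]
Zero-padded 7-point DFT provides frequency interpolation.

DFT_7([x, 0, ...]) = [-6, -1.5794+4.4884i, 2.1479+0.6482i, -1.0685-1.4777i, -1.0685+1.4777i, 2.1479-0.6482i, -1.5794-4.4884i]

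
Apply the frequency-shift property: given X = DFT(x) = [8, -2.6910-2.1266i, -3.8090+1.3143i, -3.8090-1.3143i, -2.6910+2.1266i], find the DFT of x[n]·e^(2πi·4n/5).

Modulation property: DFT(ω_5^(-4n)·x[n]) = X[(k-4) mod 5], so circularly shift X by 4 positions.

X[k-4] = [-2.6910-2.1266i, -3.8090+1.3143i, -3.8090-1.3143i, -2.6910+2.1266i, 8]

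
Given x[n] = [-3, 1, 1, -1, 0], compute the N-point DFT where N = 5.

X[k] = Σ(n=0 to 4) x[n] · ω_5^(nk)
where ω_5 = e^(-2πi/5)

Computing each X[k]:
X[0] = -2
X[1] = -2.6910-2.1266i
X[2] = -3.8090+1.3143i
X[3] = -3.8090-1.3143i
X[4] = -2.6910+2.1266i

X = [-2, -2.6910-2.1266i, -3.8090+1.3143i, -3.8090-1.3143i, -2.6910+2.1266i]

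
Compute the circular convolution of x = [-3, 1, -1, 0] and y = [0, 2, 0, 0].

(x ⊛ y)[n] = Σ(m=0 to 3) x[m] · y[(n-m) mod 4]

Computing each output sample:
(x ⊛ y)[0] = 0
(x ⊛ y)[1] = -6
(x ⊛ y)[2] = 2
(x ⊛ y)[3] = -2

x ⊛ y = [0, -6, 2, -2]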